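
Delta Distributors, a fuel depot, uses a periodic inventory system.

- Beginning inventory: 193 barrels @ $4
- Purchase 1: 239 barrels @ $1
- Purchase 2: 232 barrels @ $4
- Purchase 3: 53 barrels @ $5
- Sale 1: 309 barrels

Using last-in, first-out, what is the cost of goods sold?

Sale 1 (309) [LIFO — newest first]: 53 @ $5 + 232 @ $4 + 24 @ $1 = $1,217
Ending inventory: 193 @ $4 + 215 @ $1 = $987

COGS = $1,217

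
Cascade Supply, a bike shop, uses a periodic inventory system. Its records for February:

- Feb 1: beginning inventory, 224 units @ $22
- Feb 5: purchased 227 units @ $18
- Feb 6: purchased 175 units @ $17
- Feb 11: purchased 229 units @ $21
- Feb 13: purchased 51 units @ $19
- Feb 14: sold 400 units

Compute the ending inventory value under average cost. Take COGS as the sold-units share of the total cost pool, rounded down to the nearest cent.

Feb 14, sell 400: 400/906 × $17,767.00 → $7,844.15
Ending inventory (cost pool remaining) = $9,922.85

Ending inventory = $9,922.85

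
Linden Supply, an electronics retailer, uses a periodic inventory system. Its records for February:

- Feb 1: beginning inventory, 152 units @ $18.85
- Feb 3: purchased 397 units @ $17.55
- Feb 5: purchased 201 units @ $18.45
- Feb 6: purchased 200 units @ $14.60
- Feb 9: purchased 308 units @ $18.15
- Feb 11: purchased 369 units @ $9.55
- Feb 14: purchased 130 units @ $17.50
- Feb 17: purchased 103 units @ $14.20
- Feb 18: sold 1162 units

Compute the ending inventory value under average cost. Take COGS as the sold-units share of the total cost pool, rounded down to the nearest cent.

Ending inventory = $11,000.17

Feb 18, sell 1162: 1162/1860 × $29,312.75 → $18,312.58
Ending inventory (cost pool remaining) = $11,000.17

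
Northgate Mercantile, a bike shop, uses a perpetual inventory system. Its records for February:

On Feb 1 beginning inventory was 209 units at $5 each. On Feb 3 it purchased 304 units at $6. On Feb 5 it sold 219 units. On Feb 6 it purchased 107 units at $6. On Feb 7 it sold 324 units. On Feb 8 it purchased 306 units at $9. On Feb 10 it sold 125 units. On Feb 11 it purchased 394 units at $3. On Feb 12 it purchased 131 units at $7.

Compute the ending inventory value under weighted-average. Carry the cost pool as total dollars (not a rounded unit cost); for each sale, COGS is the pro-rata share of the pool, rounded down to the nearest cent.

After Feb 1: 209 on hand, pool $1,045.00 (≈ $5.0000 each)
After Feb 3: 513 on hand, pool $2,869.00 (≈ $5.5926 each)
Feb 5, sell 219: 219/513 × $2,869.00 → $1,224.77
After Feb 6: 401 on hand, pool $2,286.23 (≈ $5.7013 each)
Feb 7, sell 324: 324/401 × $2,286.23 → $1,847.22
After Feb 8: 383 on hand, pool $3,193.01 (≈ $8.3368 each)
Feb 10, sell 125: 125/383 × $3,193.01 → $1,042.10
After Feb 11: 652 on hand, pool $3,332.91 (≈ $5.1118 each)
After Feb 12: 783 on hand, pool $4,249.91 (≈ $5.4277 each)
Total COGS = $1,224.77 + $1,847.22 + $1,042.10 = $4,114.09
Ending inventory (cost pool remaining) = $4,249.91

Ending inventory = $4,249.91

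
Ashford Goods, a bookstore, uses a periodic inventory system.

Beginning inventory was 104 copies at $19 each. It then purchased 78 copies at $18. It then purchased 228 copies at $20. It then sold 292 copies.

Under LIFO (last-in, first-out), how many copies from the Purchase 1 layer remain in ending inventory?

14

Sale 1 (292) [LIFO — newest first]: 228 @ $20 + 64 @ $18 = $5,712
Ending inventory: 104 @ $19 + 14 @ $18 = $2,228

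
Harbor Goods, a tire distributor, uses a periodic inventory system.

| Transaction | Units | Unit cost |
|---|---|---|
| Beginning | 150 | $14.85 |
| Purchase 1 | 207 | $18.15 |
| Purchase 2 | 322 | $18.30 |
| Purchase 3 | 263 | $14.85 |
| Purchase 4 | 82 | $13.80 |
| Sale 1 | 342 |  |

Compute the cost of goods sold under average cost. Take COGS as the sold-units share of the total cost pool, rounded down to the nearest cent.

COGS = $5,649.11

Sale 1, sell 342: 342/1024 × $16,914.30 → $5,649.11
Ending inventory (cost pool remaining) = $11,265.19
Check: goods available $16,914.30 = COGS $5,649.11 + ending $11,265.19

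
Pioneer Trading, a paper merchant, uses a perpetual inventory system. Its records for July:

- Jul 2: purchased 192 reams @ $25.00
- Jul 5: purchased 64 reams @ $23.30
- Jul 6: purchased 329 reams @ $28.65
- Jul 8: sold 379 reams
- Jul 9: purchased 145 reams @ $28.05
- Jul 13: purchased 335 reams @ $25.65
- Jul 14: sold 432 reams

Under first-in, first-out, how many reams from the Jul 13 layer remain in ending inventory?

254

Jul 8, 379 sold [FIFO — oldest first]: 192 @ $25.00 + 64 @ $23.30 + 123 @ $28.65 = $9,815.15
Jul 14, 432 sold [FIFO — oldest first]: 206 @ $28.65 + 145 @ $28.05 + 81 @ $25.65 = $12,046.80
Total COGS = $9,815.15 + $12,046.80 = $21,861.95
Ending inventory: 254 @ $25.65 = $6,515.10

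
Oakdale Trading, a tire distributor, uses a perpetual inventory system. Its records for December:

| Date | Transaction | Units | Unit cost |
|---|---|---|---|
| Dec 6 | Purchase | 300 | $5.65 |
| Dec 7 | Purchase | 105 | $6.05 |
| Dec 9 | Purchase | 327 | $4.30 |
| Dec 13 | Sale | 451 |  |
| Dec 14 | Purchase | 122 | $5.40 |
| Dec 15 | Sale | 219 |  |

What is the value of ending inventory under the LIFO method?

Ending inventory = $1,039.60

Dec 13, 451 sold [LIFO — newest first]: 327 @ $4.30 + 105 @ $6.05 + 19 @ $5.65 = $2,148.70
Dec 15, 219 sold [LIFO — newest first]: 122 @ $5.40 + 97 @ $5.65 = $1,206.85
Total COGS = $2,148.70 + $1,206.85 = $3,355.55
Ending inventory: 184 @ $5.65 = $1,039.60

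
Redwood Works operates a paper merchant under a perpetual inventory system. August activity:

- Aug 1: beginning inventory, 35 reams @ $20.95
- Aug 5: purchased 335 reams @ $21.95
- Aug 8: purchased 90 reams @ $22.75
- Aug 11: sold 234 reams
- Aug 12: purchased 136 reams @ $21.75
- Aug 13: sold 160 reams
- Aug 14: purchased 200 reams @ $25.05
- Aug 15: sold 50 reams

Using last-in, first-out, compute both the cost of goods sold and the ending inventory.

COGS = $9,945.60; ending inventory = $8,156.40

Aug 11, 234 sold [LIFO — newest first]: 90 @ $22.75 + 144 @ $21.95 = $5,208.30
Aug 13, 160 sold [LIFO — newest first]: 136 @ $21.75 + 24 @ $21.95 = $3,484.80
Aug 15, 50 sold [LIFO — newest first]: 50 @ $25.05 = $1,252.50
Total COGS = $5,208.30 + $3,484.80 + $1,252.50 = $9,945.60
Ending inventory: 35 @ $20.95 + 167 @ $21.95 + 150 @ $25.05 = $8,156.40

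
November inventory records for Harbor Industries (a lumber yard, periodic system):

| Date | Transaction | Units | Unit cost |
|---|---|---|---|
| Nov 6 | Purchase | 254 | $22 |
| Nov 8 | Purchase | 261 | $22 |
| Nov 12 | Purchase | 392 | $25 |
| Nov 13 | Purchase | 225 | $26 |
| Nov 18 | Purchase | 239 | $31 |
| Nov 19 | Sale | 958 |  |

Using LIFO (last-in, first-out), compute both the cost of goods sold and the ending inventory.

COGS = $25,303; ending inventory = $9,086

Nov 19, 958 sold [LIFO — newest first]: 239 @ $31 + 225 @ $26 + 392 @ $25 + 102 @ $22 = $25,303
Ending inventory: 254 @ $22 + 159 @ $22 = $9,086
Check: goods available $34,389 = COGS $25,303 + ending $9,086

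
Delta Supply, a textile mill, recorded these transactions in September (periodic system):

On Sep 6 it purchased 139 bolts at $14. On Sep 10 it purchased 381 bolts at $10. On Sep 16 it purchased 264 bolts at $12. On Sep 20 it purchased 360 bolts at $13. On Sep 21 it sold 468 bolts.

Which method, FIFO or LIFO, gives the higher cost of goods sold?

LIFO

FIFO COGS: 139 @ $14 + 329 @ $10 = $5,236
LIFO COGS: 360 @ $13 + 108 @ $12 = $5,976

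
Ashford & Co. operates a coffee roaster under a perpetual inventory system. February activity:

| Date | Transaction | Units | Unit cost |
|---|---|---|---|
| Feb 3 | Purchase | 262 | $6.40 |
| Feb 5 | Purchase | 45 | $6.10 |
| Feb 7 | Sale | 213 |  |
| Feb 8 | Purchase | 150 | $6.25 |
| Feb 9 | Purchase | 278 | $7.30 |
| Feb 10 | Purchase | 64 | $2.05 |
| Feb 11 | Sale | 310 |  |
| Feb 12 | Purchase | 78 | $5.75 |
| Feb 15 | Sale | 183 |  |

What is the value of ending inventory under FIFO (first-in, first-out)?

Ending inventory = $791.40

Feb 7, 213 sold [FIFO — oldest first]: 213 @ $6.40 = $1,363.20
Feb 11, 310 sold [FIFO — oldest first]: 49 @ $6.40 + 45 @ $6.10 + 150 @ $6.25 + 66 @ $7.30 = $2,007.40
Feb 15, 183 sold [FIFO — oldest first]: 183 @ $7.30 = $1,335.90
Total COGS = $1,363.20 + $2,007.40 + $1,335.90 = $4,706.50
Ending inventory: 29 @ $7.30 + 64 @ $2.05 + 78 @ $5.75 = $791.40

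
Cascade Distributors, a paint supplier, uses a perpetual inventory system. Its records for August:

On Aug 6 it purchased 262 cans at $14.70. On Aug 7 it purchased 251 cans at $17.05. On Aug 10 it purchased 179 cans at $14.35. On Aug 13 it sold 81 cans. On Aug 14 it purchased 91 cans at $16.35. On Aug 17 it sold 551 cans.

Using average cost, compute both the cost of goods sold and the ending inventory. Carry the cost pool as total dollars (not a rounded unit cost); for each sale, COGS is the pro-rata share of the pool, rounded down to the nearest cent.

After Aug 6: 262 on hand, pool $3,851.40 (≈ $14.7000 each)
After Aug 7: 513 on hand, pool $8,130.95 (≈ $15.8498 each)
After Aug 10: 692 on hand, pool $10,699.60 (≈ $15.4618 each)
Aug 13, sell 81: 81/692 × $10,699.60 → $1,252.40
After Aug 14: 702 on hand, pool $10,935.05 (≈ $15.5770 each)
Aug 17, sell 551: 551/702 × $10,935.05 → $8,582.92
Total COGS = $1,252.40 + $8,582.92 = $9,835.32
Ending inventory (cost pool remaining) = $2,352.13
Check: goods available $12,187.45 = COGS $9,835.32 + ending $2,352.13

COGS = $9,835.32; ending inventory = $2,352.13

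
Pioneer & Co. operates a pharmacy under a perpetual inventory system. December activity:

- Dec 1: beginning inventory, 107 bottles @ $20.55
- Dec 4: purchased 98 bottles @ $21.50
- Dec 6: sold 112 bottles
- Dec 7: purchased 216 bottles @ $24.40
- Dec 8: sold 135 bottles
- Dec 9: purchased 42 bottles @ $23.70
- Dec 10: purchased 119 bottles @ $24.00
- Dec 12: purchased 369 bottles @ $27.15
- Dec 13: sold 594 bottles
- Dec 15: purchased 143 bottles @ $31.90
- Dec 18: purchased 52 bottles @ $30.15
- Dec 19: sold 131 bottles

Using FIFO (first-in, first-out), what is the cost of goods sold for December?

Dec 6, 112 sold [FIFO — oldest first]: 107 @ $20.55 + 5 @ $21.50 = $2,306.35
Dec 8, 135 sold [FIFO — oldest first]: 93 @ $21.50 + 42 @ $24.40 = $3,024.30
Dec 13, 594 sold [FIFO — oldest first]: 174 @ $24.40 + 42 @ $23.70 + 119 @ $24.00 + 259 @ $27.15 = $15,128.85
Dec 19, 131 sold [FIFO — oldest first]: 110 @ $27.15 + 21 @ $31.90 = $3,656.40
Total COGS = $2,306.35 + $3,024.30 + $15,128.85 + $3,656.40 = $24,115.90
Ending inventory: 122 @ $31.90 + 52 @ $30.15 = $5,459.60

COGS = $24,115.90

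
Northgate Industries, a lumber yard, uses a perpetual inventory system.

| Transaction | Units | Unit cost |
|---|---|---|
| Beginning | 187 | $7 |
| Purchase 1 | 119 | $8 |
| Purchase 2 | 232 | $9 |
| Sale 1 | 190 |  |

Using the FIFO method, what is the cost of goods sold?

Sale 1 (190) [FIFO — oldest first]: 187 @ $7 + 3 @ $8 = $1,333
Ending inventory: 116 @ $8 + 232 @ $9 = $3,016

COGS = $1,333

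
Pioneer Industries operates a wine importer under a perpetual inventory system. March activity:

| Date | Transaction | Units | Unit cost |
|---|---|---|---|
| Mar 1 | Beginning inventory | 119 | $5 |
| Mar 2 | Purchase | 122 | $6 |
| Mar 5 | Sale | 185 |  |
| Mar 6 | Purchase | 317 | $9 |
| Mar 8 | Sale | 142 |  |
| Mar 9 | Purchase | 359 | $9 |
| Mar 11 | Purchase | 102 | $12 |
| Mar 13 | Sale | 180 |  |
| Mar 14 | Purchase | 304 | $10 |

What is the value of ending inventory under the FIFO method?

Mar 5, 185 sold [FIFO — oldest first]: 119 @ $5 + 66 @ $6 = $991
Mar 8, 142 sold [FIFO — oldest first]: 56 @ $6 + 86 @ $9 = $1,110
Mar 13, 180 sold [FIFO — oldest first]: 180 @ $9 = $1,620
Total COGS = $991 + $1,110 + $1,620 = $3,721
Ending inventory: 51 @ $9 + 359 @ $9 + 102 @ $12 + 304 @ $10 = $7,954

Ending inventory = $7,954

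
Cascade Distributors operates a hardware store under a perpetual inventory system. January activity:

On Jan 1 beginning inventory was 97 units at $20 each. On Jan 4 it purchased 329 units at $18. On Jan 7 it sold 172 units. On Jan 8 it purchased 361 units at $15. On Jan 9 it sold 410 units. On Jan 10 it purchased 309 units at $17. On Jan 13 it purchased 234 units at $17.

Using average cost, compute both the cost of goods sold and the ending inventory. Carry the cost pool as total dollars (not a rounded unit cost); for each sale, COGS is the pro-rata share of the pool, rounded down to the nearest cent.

COGS = $9,909.44; ending inventory = $12,598.56

After Jan 1: 97 on hand, pool $1,940.00 (≈ $20.0000 each)
After Jan 4: 426 on hand, pool $7,862.00 (≈ $18.4554 each)
Jan 7, sell 172: 172/426 × $7,862.00 → $3,174.32
After Jan 8: 615 on hand, pool $10,102.68 (≈ $16.4271 each)
Jan 9, sell 410: 410/615 × $10,102.68 → $6,735.12
After Jan 10: 514 on hand, pool $8,620.56 (≈ $16.7715 each)
After Jan 13: 748 on hand, pool $12,598.56 (≈ $16.8430 each)
Total COGS = $3,174.32 + $6,735.12 = $9,909.44
Ending inventory (cost pool remaining) = $12,598.56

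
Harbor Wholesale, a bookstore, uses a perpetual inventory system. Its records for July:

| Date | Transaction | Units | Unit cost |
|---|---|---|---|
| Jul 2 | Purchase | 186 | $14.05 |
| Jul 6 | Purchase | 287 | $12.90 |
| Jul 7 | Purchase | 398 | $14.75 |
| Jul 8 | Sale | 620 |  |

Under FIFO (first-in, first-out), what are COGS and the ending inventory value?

Jul 8, 620 sold [FIFO — oldest first]: 186 @ $14.05 + 287 @ $12.90 + 147 @ $14.75 = $8,483.85
Ending inventory: 251 @ $14.75 = $3,702.25

COGS = $8,483.85; ending inventory = $3,702.25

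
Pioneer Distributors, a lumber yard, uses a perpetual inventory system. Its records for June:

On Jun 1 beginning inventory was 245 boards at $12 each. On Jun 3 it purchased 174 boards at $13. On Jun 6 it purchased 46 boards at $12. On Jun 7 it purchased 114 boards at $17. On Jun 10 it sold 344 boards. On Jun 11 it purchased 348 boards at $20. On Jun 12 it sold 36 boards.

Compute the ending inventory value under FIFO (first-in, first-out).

Jun 10, 344 sold [FIFO — oldest first]: 245 @ $12 + 99 @ $13 = $4,227
Jun 12, 36 sold [FIFO — oldest first]: 36 @ $13 = $468
Total COGS = $4,227 + $468 = $4,695
Ending inventory: 39 @ $13 + 46 @ $12 + 114 @ $17 + 348 @ $20 = $9,957
Check: goods available $14,652 = COGS $4,695 + ending $9,957

Ending inventory = $9,957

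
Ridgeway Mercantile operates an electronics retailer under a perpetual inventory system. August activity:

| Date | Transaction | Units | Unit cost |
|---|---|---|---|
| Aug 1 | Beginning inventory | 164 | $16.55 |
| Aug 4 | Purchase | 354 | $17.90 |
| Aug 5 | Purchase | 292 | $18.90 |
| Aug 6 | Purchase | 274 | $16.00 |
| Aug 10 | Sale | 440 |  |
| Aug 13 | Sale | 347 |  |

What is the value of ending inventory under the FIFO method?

Aug 10, 440 sold [FIFO — oldest first]: 164 @ $16.55 + 276 @ $17.90 = $7,654.60
Aug 13, 347 sold [FIFO — oldest first]: 78 @ $17.90 + 269 @ $18.90 = $6,480.30
Total COGS = $7,654.60 + $6,480.30 = $14,134.90
Ending inventory: 23 @ $18.90 + 274 @ $16.00 = $4,818.70

Ending inventory = $4,818.70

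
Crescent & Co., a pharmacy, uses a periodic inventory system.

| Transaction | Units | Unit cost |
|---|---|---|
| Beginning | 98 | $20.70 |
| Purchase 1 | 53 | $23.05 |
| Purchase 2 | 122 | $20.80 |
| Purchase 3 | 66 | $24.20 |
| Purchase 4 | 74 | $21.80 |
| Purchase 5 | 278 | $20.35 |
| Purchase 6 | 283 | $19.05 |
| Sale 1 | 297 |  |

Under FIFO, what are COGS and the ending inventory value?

COGS = $6,368.65; ending inventory = $13,678.05

Sale 1 (297) [FIFO — oldest first]: 98 @ $20.70 + 53 @ $23.05 + 122 @ $20.80 + 24 @ $24.20 = $6,368.65
Ending inventory: 42 @ $24.20 + 74 @ $21.80 + 278 @ $20.35 + 283 @ $19.05 = $13,678.05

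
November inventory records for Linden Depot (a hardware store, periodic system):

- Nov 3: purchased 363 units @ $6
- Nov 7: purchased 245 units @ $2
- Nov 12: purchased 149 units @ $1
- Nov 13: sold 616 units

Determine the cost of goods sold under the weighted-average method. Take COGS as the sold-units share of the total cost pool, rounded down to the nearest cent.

COGS = $2,292.30

Nov 13, sell 616: 616/757 × $2,817.00 → $2,292.30
Ending inventory (cost pool remaining) = $524.70
Check: goods available $2,817.00 = COGS $2,292.30 + ending $524.70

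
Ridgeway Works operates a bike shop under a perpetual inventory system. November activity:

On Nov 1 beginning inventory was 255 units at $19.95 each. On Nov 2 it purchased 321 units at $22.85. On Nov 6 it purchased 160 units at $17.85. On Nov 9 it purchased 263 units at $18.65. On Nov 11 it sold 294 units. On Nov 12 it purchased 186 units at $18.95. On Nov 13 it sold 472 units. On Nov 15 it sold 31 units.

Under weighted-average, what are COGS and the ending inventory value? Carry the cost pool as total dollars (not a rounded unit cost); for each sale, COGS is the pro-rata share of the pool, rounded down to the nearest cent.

After Nov 1: 255 on hand, pool $5,087.25 (≈ $19.9500 each)
After Nov 2: 576 on hand, pool $12,422.10 (≈ $21.5661 each)
After Nov 6: 736 on hand, pool $15,278.10 (≈ $20.7583 each)
After Nov 9: 999 on hand, pool $20,183.05 (≈ $20.2033 each)
Nov 11, sell 294: 294/999 × $20,183.05 → $5,939.75
After Nov 12: 891 on hand, pool $17,768.00 (≈ $19.9416 each)
Nov 13, sell 472: 472/891 × $17,768.00 → $9,412.45
Nov 15, sell 31: 31/419 × $8,355.55 → $618.19
Total COGS = $5,939.75 + $9,412.45 + $618.19 = $15,970.39
Ending inventory (cost pool remaining) = $7,737.36

COGS = $15,970.39; ending inventory = $7,737.36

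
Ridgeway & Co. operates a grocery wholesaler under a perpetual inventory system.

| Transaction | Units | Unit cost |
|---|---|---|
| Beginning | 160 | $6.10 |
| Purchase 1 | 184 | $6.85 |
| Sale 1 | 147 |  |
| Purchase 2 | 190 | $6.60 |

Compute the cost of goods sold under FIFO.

Sale 1 (147) [FIFO — oldest first]: 147 @ $6.10 = $896.70
Ending inventory: 13 @ $6.10 + 184 @ $6.85 + 190 @ $6.60 = $2,593.70

COGS = $896.70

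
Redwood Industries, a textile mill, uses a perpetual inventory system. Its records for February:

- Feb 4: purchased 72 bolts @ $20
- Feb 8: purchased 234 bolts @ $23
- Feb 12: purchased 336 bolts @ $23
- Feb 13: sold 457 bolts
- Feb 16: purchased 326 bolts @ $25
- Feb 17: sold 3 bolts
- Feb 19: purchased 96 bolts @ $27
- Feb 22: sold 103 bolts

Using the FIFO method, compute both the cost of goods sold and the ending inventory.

Feb 13, 457 sold [FIFO — oldest first]: 72 @ $20 + 234 @ $23 + 151 @ $23 = $10,295
Feb 17, 3 sold [FIFO — oldest first]: 3 @ $23 = $69
Feb 22, 103 sold [FIFO — oldest first]: 103 @ $23 = $2,369
Total COGS = $10,295 + $69 + $2,369 = $12,733
Ending inventory: 79 @ $23 + 326 @ $25 + 96 @ $27 = $12,559

COGS = $12,733; ending inventory = $12,559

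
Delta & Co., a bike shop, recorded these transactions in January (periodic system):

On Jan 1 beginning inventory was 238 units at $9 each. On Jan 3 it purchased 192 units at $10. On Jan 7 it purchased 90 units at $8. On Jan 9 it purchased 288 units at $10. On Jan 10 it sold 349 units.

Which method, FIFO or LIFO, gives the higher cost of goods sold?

LIFO

FIFO COGS: 238 @ $9 + 111 @ $10 = $3,252
LIFO COGS: 288 @ $10 + 61 @ $8 = $3,368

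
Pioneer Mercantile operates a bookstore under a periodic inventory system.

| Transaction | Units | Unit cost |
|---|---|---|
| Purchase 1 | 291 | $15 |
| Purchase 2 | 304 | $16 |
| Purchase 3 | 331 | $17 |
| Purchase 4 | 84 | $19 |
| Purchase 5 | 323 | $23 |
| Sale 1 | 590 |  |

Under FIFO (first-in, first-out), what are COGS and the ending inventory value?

Sale 1 (590) [FIFO — oldest first]: 291 @ $15 + 299 @ $16 = $9,149
Ending inventory: 5 @ $16 + 331 @ $17 + 84 @ $19 + 323 @ $23 = $14,732
Check: goods available $23,881 = COGS $9,149 + ending $14,732

COGS = $9,149; ending inventory = $14,732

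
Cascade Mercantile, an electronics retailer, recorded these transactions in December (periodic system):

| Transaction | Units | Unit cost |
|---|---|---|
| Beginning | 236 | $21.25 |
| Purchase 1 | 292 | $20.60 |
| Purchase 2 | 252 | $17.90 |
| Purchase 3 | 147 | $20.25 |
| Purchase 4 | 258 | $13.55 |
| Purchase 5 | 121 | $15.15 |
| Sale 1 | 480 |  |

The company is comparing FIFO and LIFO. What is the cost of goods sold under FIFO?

FIFO COGS: 236 @ $21.25 + 244 @ $20.60 = $10,041.40
LIFO COGS: 121 @ $15.15 + 258 @ $13.55 + 101 @ $20.25 = $7,374.30

COGS = $10,041.40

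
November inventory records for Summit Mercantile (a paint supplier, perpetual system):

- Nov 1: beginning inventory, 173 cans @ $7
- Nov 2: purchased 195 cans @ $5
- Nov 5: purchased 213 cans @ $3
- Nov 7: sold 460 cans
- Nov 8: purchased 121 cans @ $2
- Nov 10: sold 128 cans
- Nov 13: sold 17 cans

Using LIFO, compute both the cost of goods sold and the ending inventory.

Nov 7, 460 sold [LIFO — newest first]: 213 @ $3 + 195 @ $5 + 52 @ $7 = $1,978
Nov 10, 128 sold [LIFO — newest first]: 121 @ $2 + 7 @ $7 = $291
Nov 13, 17 sold [LIFO — newest first]: 17 @ $7 = $119
Total COGS = $1,978 + $291 + $119 = $2,388
Ending inventory: 97 @ $7 = $679

COGS = $2,388; ending inventory = $679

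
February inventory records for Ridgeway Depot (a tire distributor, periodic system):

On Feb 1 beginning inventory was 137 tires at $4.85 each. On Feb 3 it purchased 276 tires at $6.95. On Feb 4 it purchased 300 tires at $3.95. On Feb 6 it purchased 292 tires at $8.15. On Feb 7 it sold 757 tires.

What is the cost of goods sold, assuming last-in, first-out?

Feb 7, 757 sold [LIFO — newest first]: 292 @ $8.15 + 300 @ $3.95 + 165 @ $6.95 = $4,711.55
Ending inventory: 137 @ $4.85 + 111 @ $6.95 = $1,435.90
Check: goods available $6,147.45 = COGS $4,711.55 + ending $1,435.90

COGS = $4,711.55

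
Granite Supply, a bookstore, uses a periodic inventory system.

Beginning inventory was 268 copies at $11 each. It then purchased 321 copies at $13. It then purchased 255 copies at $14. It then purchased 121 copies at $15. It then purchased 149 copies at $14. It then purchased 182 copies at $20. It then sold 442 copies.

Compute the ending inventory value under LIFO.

Sale 1 (442) [LIFO — newest first]: 182 @ $20 + 149 @ $14 + 111 @ $15 = $7,391
Ending inventory: 268 @ $11 + 321 @ $13 + 255 @ $14 + 10 @ $15 = $10,841
Check: goods available $18,232 = COGS $7,391 + ending $10,841

Ending inventory = $10,841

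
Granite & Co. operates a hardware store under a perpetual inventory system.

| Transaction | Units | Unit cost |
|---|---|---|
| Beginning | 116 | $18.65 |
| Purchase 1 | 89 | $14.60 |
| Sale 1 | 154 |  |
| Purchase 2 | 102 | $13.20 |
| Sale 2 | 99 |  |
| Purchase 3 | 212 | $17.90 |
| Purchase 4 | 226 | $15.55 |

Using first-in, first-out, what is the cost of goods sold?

COGS = $4,096.40

Sale 1 (154) [FIFO — oldest first]: 116 @ $18.65 + 38 @ $14.60 = $2,718.20
Sale 2 (99) [FIFO — oldest first]: 51 @ $14.60 + 48 @ $13.20 = $1,378.20
Total COGS = $2,718.20 + $1,378.20 = $4,096.40
Ending inventory: 54 @ $13.20 + 212 @ $17.90 + 226 @ $15.55 = $8,021.90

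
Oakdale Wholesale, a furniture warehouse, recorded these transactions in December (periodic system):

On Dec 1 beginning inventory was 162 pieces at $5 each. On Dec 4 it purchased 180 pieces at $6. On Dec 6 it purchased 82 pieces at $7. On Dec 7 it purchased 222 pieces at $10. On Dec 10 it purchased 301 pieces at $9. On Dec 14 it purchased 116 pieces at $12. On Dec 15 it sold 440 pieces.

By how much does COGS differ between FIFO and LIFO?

$1,707

FIFO COGS: 162 @ $5 + 180 @ $6 + 82 @ $7 + 16 @ $10 = $2,624
LIFO COGS: 116 @ $12 + 301 @ $9 + 23 @ $10 = $4,331
Difference = |$2,624 − $4,331| = $1,707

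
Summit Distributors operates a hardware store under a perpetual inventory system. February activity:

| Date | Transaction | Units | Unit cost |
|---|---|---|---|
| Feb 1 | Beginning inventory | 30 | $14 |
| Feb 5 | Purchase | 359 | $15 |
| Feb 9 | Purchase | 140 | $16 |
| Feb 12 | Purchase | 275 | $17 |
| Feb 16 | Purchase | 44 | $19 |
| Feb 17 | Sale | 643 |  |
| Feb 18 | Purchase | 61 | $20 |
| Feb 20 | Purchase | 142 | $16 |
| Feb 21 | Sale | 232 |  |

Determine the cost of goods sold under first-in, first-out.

COGS = $14,096

Feb 17, 643 sold [FIFO — oldest first]: 30 @ $14 + 359 @ $15 + 140 @ $16 + 114 @ $17 = $9,983
Feb 21, 232 sold [FIFO — oldest first]: 161 @ $17 + 44 @ $19 + 27 @ $20 = $4,113
Total COGS = $9,983 + $4,113 = $14,096
Ending inventory: 34 @ $20 + 142 @ $16 = $2,952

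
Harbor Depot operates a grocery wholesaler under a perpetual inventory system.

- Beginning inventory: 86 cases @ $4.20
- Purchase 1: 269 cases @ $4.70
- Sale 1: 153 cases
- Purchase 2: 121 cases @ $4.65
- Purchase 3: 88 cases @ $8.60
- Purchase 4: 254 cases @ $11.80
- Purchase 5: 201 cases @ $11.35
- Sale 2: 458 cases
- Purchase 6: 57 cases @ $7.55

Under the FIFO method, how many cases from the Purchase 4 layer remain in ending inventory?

207

Sale 1 (153) [FIFO — oldest first]: 86 @ $4.20 + 67 @ $4.70 = $676.10
Sale 2 (458) [FIFO — oldest first]: 202 @ $4.70 + 121 @ $4.65 + 88 @ $8.60 + 47 @ $11.80 = $2,823.45
Total COGS = $676.10 + $2,823.45 = $3,499.55
Ending inventory: 207 @ $11.80 + 201 @ $11.35 + 57 @ $7.55 = $5,154.30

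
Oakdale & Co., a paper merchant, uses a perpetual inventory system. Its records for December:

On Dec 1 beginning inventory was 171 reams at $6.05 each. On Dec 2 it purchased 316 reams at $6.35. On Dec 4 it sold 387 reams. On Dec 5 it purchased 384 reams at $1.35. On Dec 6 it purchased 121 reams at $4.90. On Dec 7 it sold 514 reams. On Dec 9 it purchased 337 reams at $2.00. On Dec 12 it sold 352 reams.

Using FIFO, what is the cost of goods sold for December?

COGS = $4,674.45

Dec 4, 387 sold [FIFO — oldest first]: 171 @ $6.05 + 216 @ $6.35 = $2,406.15
Dec 7, 514 sold [FIFO — oldest first]: 100 @ $6.35 + 384 @ $1.35 + 30 @ $4.90 = $1,300.40
Dec 12, 352 sold [FIFO — oldest first]: 91 @ $4.90 + 261 @ $2.00 = $967.90
Total COGS = $2,406.15 + $1,300.40 + $967.90 = $4,674.45
Ending inventory: 76 @ $2.00 = $152.00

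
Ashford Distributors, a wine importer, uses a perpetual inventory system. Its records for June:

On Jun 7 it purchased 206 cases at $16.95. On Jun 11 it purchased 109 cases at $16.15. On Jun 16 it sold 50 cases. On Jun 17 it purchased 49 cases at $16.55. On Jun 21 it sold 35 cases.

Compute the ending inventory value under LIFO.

Jun 16, 50 sold [LIFO — newest first]: 50 @ $16.15 = $807.50
Jun 21, 35 sold [LIFO — newest first]: 35 @ $16.55 = $579.25
Total COGS = $807.50 + $579.25 = $1,386.75
Ending inventory: 206 @ $16.95 + 59 @ $16.15 + 14 @ $16.55 = $4,676.25
Check: goods available $6,063.00 = COGS $1,386.75 + ending $4,676.25

Ending inventory = $4,676.25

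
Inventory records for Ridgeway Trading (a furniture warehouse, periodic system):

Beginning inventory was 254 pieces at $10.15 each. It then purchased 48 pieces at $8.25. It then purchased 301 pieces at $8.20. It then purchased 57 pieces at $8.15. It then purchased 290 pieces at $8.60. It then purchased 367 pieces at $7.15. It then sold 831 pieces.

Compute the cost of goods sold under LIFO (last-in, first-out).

COGS = $6,542.00

Sale 1 (831) [LIFO — newest first]: 367 @ $7.15 + 290 @ $8.60 + 57 @ $8.15 + 117 @ $8.20 = $6,542.00
Ending inventory: 254 @ $10.15 + 48 @ $8.25 + 184 @ $8.20 = $4,482.90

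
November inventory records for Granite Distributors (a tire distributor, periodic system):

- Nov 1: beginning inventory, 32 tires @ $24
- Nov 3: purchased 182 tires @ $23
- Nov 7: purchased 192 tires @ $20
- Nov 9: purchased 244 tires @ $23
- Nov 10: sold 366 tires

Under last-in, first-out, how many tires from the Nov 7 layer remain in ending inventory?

70

Nov 10, 366 sold [LIFO — newest first]: 244 @ $23 + 122 @ $20 = $8,052
Ending inventory: 32 @ $24 + 182 @ $23 + 70 @ $20 = $6,354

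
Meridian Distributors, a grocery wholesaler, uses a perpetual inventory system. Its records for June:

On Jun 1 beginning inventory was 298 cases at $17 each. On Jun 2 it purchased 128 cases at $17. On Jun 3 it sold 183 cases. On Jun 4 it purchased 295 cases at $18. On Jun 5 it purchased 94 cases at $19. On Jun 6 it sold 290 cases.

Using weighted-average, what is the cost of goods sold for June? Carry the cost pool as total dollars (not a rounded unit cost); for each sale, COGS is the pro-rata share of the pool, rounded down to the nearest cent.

After Jun 1: 298 on hand, pool $5,066.00 (≈ $17.0000 each)
After Jun 2: 426 on hand, pool $7,242.00 (≈ $17.0000 each)
Jun 3, sell 183: 183/426 × $7,242.00 → $3,111.00
After Jun 4: 538 on hand, pool $9,441.00 (≈ $17.5483 each)
After Jun 5: 632 on hand, pool $11,227.00 (≈ $17.7642 each)
Jun 6, sell 290: 290/632 × $11,227.00 → $5,151.62
Total COGS = $3,111.00 + $5,151.62 = $8,262.62
Ending inventory (cost pool remaining) = $6,075.38
Check: goods available $14,338.00 = COGS $8,262.62 + ending $6,075.38

COGS = $8,262.62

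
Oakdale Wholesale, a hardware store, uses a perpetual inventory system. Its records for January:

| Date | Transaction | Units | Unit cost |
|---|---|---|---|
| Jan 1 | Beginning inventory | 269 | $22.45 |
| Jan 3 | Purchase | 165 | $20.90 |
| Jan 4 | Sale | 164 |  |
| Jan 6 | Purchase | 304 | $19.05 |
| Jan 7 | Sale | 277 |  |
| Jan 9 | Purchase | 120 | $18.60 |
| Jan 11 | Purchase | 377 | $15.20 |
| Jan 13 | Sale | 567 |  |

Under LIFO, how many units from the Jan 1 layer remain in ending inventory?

Jan 4, 164 sold [LIFO — newest first]: 164 @ $20.90 = $3,427.60
Jan 7, 277 sold [LIFO — newest first]: 277 @ $19.05 = $5,276.85
Jan 13, 567 sold [LIFO — newest first]: 377 @ $15.20 + 120 @ $18.60 + 27 @ $19.05 + 1 @ $20.90 + 42 @ $22.45 = $9,440.55
Total COGS = $3,427.60 + $5,276.85 + $9,440.55 = $18,145.00
Ending inventory: 227 @ $22.45 = $5,096.15
Check: goods available $23,241.15 = COGS $18,145.00 + ending $5,096.15

227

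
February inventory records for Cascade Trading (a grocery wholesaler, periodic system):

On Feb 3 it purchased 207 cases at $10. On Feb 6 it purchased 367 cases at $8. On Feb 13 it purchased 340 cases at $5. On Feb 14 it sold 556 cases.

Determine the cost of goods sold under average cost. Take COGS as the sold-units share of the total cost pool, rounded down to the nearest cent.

Feb 14, sell 556: 556/914 × $6,706.00 → $4,079.36
Ending inventory (cost pool remaining) = $2,626.64
Check: goods available $6,706.00 = COGS $4,079.36 + ending $2,626.64

COGS = $4,079.36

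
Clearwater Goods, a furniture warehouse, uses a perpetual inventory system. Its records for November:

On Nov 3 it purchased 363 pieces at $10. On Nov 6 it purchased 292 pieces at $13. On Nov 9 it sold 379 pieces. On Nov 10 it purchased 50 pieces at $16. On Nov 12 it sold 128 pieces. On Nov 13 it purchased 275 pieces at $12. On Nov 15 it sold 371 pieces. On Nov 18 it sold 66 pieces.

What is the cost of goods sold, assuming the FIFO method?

Nov 9, 379 sold [FIFO — oldest first]: 363 @ $10 + 16 @ $13 = $3,838
Nov 12, 128 sold [FIFO — oldest first]: 128 @ $13 = $1,664
Nov 15, 371 sold [FIFO — oldest first]: 148 @ $13 + 50 @ $16 + 173 @ $12 = $4,800
Nov 18, 66 sold [FIFO — oldest first]: 66 @ $12 = $792
Total COGS = $3,838 + $1,664 + $4,800 + $792 = $11,094
Ending inventory: 36 @ $12 = $432

COGS = $11,094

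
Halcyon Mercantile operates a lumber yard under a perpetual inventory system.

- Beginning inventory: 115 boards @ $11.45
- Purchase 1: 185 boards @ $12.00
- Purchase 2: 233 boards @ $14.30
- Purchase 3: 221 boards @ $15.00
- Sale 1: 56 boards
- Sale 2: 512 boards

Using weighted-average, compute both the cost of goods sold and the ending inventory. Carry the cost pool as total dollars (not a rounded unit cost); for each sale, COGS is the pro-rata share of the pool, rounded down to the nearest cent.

After Beginning: 115 on hand, pool $1,316.75 (≈ $11.4500 each)
After Purchase 1: 300 on hand, pool $3,536.75 (≈ $11.7892 each)
After Purchase 2: 533 on hand, pool $6,868.65 (≈ $12.8868 each)
After Purchase 3: 754 on hand, pool $10,183.65 (≈ $13.5062 each)
Sale 1, sell 56: 56/754 × $10,183.65 → $756.34
Sale 2, sell 512: 512/698 × $9,427.31 → $6,915.16
Total COGS = $756.34 + $6,915.16 = $7,671.50
Ending inventory (cost pool remaining) = $2,512.15

COGS = $7,671.50; ending inventory = $2,512.15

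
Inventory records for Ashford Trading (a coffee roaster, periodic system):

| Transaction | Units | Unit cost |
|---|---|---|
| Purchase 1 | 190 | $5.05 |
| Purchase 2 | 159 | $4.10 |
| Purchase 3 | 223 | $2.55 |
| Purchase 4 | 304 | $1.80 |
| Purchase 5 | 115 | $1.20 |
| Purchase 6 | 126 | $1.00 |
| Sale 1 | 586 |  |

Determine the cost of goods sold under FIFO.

COGS = $2,205.25

Sale 1 (586) [FIFO — oldest first]: 190 @ $5.05 + 159 @ $4.10 + 223 @ $2.55 + 14 @ $1.80 = $2,205.25
Ending inventory: 290 @ $1.80 + 115 @ $1.20 + 126 @ $1.00 = $786.00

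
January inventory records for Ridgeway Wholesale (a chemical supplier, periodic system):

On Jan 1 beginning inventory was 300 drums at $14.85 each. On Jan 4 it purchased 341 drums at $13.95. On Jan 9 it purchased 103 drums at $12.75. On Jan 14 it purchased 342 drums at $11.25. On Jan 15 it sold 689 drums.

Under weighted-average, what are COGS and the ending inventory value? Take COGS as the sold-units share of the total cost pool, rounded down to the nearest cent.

COGS = $9,118.59; ending inventory = $5,254.11

Jan 15, sell 689: 689/1086 × $14,372.70 → $9,118.59
Ending inventory (cost pool remaining) = $5,254.11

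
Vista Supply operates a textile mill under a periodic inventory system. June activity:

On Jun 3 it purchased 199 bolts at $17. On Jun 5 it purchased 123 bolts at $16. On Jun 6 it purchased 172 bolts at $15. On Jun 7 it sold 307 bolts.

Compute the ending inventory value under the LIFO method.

Jun 7, 307 sold [LIFO — newest first]: 172 @ $15 + 123 @ $16 + 12 @ $17 = $4,752
Ending inventory: 187 @ $17 = $3,179

Ending inventory = $3,179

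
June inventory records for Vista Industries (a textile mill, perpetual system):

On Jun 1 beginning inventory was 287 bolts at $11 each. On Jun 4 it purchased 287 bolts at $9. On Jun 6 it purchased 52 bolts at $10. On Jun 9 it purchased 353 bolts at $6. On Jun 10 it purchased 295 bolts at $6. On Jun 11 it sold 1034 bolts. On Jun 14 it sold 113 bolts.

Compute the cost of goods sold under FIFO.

Jun 11, 1034 sold [FIFO — oldest first]: 287 @ $11 + 287 @ $9 + 52 @ $10 + 353 @ $6 + 55 @ $6 = $8,708
Jun 14, 113 sold [FIFO — oldest first]: 113 @ $6 = $678
Total COGS = $8,708 + $678 = $9,386
Ending inventory: 127 @ $6 = $762

COGS = $9,386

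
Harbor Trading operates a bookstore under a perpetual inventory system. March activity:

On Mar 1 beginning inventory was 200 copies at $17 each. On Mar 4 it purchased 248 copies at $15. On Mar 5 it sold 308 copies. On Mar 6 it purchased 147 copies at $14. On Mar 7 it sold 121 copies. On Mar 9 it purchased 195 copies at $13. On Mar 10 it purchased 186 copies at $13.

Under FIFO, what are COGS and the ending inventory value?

COGS = $6,835; ending inventory = $7,296

Mar 5, 308 sold [FIFO — oldest first]: 200 @ $17 + 108 @ $15 = $5,020
Mar 7, 121 sold [FIFO — oldest first]: 121 @ $15 = $1,815
Total COGS = $5,020 + $1,815 = $6,835
Ending inventory: 19 @ $15 + 147 @ $14 + 195 @ $13 + 186 @ $13 = $7,296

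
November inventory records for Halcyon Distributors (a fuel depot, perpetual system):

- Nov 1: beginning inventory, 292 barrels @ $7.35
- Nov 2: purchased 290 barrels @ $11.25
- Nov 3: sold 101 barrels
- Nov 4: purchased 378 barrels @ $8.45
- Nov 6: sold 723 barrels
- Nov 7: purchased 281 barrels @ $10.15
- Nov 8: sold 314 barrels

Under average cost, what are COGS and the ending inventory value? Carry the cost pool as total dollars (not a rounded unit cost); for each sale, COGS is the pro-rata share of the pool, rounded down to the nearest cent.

After Nov 1: 292 on hand, pool $2,146.20 (≈ $7.3500 each)
After Nov 2: 582 on hand, pool $5,408.70 (≈ $9.2933 each)
Nov 3, sell 101: 101/582 × $5,408.70 → $938.62
After Nov 4: 859 on hand, pool $7,664.18 (≈ $8.9222 each)
Nov 6, sell 723: 723/859 × $7,664.18 → $6,450.75
After Nov 7: 417 on hand, pool $4,065.58 (≈ $9.7496 each)
Nov 8, sell 314: 314/417 × $4,065.58 → $3,061.37
Total COGS = $938.62 + $6,450.75 + $3,061.37 = $10,450.74
Ending inventory (cost pool remaining) = $1,004.21
Check: goods available $11,454.95 = COGS $10,450.74 + ending $1,004.21

COGS = $10,450.74; ending inventory = $1,004.21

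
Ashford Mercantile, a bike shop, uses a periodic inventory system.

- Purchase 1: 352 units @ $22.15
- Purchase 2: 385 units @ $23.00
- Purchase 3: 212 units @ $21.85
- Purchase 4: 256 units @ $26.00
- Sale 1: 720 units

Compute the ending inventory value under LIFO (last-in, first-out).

Sale 1 (720) [LIFO — newest first]: 256 @ $26.00 + 212 @ $21.85 + 252 @ $23.00 = $17,084.20
Ending inventory: 352 @ $22.15 + 133 @ $23.00 = $10,855.80
Check: goods available $27,940.00 = COGS $17,084.20 + ending $10,855.80

Ending inventory = $10,855.80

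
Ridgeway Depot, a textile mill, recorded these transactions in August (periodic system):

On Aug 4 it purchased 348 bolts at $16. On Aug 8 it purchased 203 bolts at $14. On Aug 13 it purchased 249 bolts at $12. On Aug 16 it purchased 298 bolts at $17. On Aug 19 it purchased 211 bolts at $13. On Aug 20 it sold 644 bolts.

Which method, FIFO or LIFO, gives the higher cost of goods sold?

FIFO COGS: 348 @ $16 + 203 @ $14 + 93 @ $12 = $9,526
LIFO COGS: 211 @ $13 + 298 @ $17 + 135 @ $12 = $9,429

FIFO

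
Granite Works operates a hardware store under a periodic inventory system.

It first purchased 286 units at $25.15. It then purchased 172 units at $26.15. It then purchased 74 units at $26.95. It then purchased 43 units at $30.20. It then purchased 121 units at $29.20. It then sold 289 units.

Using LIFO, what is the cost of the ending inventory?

Ending inventory = $10,357.05

Sale 1 (289) [LIFO — newest first]: 121 @ $29.20 + 43 @ $30.20 + 74 @ $26.95 + 51 @ $26.15 = $8,159.75
Ending inventory: 286 @ $25.15 + 121 @ $26.15 = $10,357.05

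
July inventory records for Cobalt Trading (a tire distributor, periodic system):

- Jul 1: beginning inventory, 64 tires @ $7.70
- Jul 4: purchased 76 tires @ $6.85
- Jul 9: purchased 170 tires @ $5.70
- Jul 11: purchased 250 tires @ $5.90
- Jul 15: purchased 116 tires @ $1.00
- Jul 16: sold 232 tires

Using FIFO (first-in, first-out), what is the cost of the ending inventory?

Jul 16, 232 sold [FIFO — oldest first]: 64 @ $7.70 + 76 @ $6.85 + 92 @ $5.70 = $1,537.80
Ending inventory: 78 @ $5.70 + 250 @ $5.90 + 116 @ $1.00 = $2,035.60

Ending inventory = $2,035.60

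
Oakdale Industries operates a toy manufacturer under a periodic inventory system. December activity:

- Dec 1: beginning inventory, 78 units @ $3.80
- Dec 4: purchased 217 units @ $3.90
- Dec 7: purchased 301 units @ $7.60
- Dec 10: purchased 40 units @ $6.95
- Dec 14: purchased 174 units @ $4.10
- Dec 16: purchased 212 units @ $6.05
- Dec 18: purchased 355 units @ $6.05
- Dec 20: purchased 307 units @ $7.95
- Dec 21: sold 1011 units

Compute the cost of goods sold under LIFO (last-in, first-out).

COGS = $6,432.70

Dec 21, 1011 sold [LIFO — newest first]: 307 @ $7.95 + 355 @ $6.05 + 212 @ $6.05 + 137 @ $4.10 = $6,432.70
Ending inventory: 78 @ $3.80 + 217 @ $3.90 + 301 @ $7.60 + 40 @ $6.95 + 37 @ $4.10 = $3,860.00
Check: goods available $10,292.70 = COGS $6,432.70 + ending $3,860.00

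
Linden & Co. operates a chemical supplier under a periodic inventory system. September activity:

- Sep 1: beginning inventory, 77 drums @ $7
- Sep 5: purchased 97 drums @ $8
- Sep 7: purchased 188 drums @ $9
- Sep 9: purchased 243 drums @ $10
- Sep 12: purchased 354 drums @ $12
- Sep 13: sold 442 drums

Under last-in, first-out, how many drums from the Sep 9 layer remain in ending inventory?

155

Sep 13, 442 sold [LIFO — newest first]: 354 @ $12 + 88 @ $10 = $5,128
Ending inventory: 77 @ $7 + 97 @ $8 + 188 @ $9 + 155 @ $10 = $4,557
Check: goods available $9,685 = COGS $5,128 + ending $4,557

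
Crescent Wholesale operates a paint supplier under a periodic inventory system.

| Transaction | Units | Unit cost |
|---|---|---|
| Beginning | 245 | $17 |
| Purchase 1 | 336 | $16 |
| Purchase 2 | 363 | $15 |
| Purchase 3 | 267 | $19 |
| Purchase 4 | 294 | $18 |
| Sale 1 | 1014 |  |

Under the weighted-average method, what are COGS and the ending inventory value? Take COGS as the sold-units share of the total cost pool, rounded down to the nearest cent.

COGS = $17,080.34; ending inventory = $8,270.66

Sale 1, sell 1014: 1014/1505 × $25,351.00 → $17,080.34
Ending inventory (cost pool remaining) = $8,270.66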